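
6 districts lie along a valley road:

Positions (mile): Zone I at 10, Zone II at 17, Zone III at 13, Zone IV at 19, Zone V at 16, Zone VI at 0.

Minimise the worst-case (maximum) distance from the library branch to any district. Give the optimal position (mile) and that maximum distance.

The 1-center on a line is the midpoint of the two extreme points: leftmost at 0, rightmost at 19.
Optimal location = (0 + 19)/2 = 9.5; maximum distance = (19 − 0)/2 = 9.5.

location 9.5, max distance 9.5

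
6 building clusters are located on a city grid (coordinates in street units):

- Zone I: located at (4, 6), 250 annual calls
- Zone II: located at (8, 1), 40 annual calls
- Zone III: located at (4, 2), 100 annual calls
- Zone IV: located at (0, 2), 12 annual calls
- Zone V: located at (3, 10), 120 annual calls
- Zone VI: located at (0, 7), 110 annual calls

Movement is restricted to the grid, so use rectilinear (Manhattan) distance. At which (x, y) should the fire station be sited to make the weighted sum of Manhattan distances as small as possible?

Manhattan distance separates: Σwᵢ(|x−xᵢ|+|y−yᵢ|) = Σwᵢ|x−xᵢ| + Σwᵢ|y−yᵢ|, so x and y are optimised independently as 1-D weighted medians.
Total weight W = 632; half = 316.
x-coordinate, sorted with cumulative weight:
  x=0 (Zone IV, w=12) cum 12
  x=0 (Zone VI, w=110) cum 122
  x=3 (Zone V, w=120) cum 242
  x=4 (Zone I, w=250) cum 492  ← median
  x=4 (Zone III, w=100) cum 592
  x=8 (Zone II, w=40) cum 632
⇒ x* = 4
y-coordinate, sorted with cumulative weight:
  y=1 (Zone II, w=40) cum 40
  y=2 (Zone III, w=100) cum 140
  y=2 (Zone IV, w=12) cum 152
  y=6 (Zone I, w=250) cum 402  ← median
  y=7 (Zone VI, w=110) cum 512
  y=10 (Zone V, w=120) cum 632
⇒ y* = 6

(4, 6)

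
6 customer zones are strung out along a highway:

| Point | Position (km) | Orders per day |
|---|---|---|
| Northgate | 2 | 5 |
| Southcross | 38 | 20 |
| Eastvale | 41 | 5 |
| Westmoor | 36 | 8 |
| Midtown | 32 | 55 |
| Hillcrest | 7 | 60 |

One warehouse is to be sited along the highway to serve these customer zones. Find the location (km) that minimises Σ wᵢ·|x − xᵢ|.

For a sum of weighted absolute distances on a line, the optimum is the weighted median (not the mean). Total weight W = 153; half-weight = 76.5.
Sort by position and accumulate weight:
  km 2 (Northgate, w=5) → cum 5
  km 7 (Hillcrest, w=60) → cum 65
  km 32 (Midtown, w=55) → cum 120  ≥ 76.5 → median here
  km 36 (Westmoor, w=8) → cum 128
  km 38 (Southcross, w=20) → cum 148
  km 41 (Eastvale, w=5) → cum 153
Optimal location: km 32.

x = 32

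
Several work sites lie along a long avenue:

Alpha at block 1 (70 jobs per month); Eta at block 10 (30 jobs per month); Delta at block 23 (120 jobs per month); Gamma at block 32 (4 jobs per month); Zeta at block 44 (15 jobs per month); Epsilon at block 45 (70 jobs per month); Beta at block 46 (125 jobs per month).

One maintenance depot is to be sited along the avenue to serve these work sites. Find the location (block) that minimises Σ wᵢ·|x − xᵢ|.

For a sum of weighted absolute distances on a line, the optimum is the weighted median (not the mean). Total weight W = 434; half-weight = 217.
Sort by position and accumulate weight:
  block 1 (Alpha, w=70) → cum 70
  block 10 (Eta, w=30) → cum 100
  block 23 (Delta, w=120) → cum 220  ≥ 217 → median here
  block 32 (Gamma, w=4) → cum 224
  block 44 (Zeta, w=15) → cum 239
  block 45 (Epsilon, w=70) → cum 309
  block 46 (Beta, w=125) → cum 434
Optimal location: block 23.

x = 23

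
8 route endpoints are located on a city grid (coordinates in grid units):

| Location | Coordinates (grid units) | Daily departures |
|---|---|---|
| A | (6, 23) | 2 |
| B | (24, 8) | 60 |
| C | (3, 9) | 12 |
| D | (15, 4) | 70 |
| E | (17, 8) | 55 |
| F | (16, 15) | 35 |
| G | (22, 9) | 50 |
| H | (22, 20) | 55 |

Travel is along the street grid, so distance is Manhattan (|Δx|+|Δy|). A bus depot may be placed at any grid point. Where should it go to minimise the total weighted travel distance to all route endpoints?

(17, 8)

Manhattan distance separates: Σwᵢ(|x−xᵢ|+|y−yᵢ|) = Σwᵢ|x−xᵢ| + Σwᵢ|y−yᵢ|, so x and y are optimised independently as 1-D weighted medians.
Total weight W = 339; half = 169.5.
x-coordinate, sorted with cumulative weight:
  x=3 (C, w=12) cum 12
  x=6 (A, w=2) cum 14
  x=15 (D, w=70) cum 84
  x=16 (F, w=35) cum 119
  x=17 (E, w=55) cum 174  ← median
  x=22 (G, w=50) cum 224
  x=22 (H, w=55) cum 279
  x=24 (B, w=60) cum 339
⇒ x* = 17
y-coordinate, sorted with cumulative weight:
  y=4 (D, w=70) cum 70
  y=8 (B, w=60) cum 130
  y=8 (E, w=55) cum 185  ← median
  y=9 (C, w=12) cum 197
  y=9 (G, w=50) cum 247
  y=15 (F, w=35) cum 282
  y=20 (H, w=55) cum 337
  y=23 (A, w=2) cum 339
⇒ y* = 8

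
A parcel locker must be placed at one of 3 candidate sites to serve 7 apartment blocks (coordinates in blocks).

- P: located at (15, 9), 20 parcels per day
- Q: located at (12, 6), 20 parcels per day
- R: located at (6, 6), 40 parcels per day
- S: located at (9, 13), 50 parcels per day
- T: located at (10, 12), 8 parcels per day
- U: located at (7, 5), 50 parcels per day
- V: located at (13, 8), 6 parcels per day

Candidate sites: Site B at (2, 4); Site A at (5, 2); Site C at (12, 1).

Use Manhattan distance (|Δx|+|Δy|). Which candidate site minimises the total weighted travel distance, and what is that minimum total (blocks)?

Total weighted distance at each candidate:
  Site B (2, 4): total = 2158
  Site A (5, 2): total = 1964
  Site C (12, 1): total = 2112
Minimum is at Site A with total 1964 blocks.

Site A, total 1964 blocks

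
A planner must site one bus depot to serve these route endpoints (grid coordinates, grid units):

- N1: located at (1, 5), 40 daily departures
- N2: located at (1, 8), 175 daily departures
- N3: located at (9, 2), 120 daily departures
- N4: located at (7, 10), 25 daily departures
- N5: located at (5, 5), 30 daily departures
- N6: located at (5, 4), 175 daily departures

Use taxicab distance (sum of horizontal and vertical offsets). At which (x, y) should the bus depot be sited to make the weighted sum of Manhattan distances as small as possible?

Manhattan distance separates: Σwᵢ(|x−xᵢ|+|y−yᵢ|) = Σwᵢ|x−xᵢ| + Σwᵢ|y−yᵢ|, so x and y are optimised independently as 1-D weighted medians.
Total weight W = 565; half = 282.5.
x-coordinate, sorted with cumulative weight:
  x=1 (N1, w=40) cum 40
  x=1 (N2, w=175) cum 215
  x=5 (N5, w=30) cum 245
  x=5 (N6, w=175) cum 420  ← median
  x=7 (N4, w=25) cum 445
  x=9 (N3, w=120) cum 565
⇒ x* = 5
y-coordinate, sorted with cumulative weight:
  y=2 (N3, w=120) cum 120
  y=4 (N6, w=175) cum 295  ← median
  y=5 (N1, w=40) cum 335
  y=5 (N5, w=30) cum 365
  y=8 (N2, w=175) cum 540
  y=10 (N4, w=25) cum 565
⇒ y* = 4

(5, 4)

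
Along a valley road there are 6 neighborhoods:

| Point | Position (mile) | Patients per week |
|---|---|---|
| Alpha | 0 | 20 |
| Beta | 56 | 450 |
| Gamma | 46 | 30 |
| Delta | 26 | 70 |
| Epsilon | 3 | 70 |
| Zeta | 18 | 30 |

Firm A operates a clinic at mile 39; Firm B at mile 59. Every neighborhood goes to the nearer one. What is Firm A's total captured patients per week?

The indifferent point is the midpoint (39+59)/2 = 49; neighborhoods left of it (closer to Firm A at 39) go to Firm A, those right go to Firm B.
  Alpha at 0 (w=20) → Firm A
  Epsilon at 3 (w=70) → Firm A
  Zeta at 18 (w=30) → Firm A
  Delta at 26 (w=70) → Firm A
  Gamma at 46 (w=30) → Firm A
  Beta at 56 (w=450) → Firm B
Firm A captures 220; Firm B captures 450.

220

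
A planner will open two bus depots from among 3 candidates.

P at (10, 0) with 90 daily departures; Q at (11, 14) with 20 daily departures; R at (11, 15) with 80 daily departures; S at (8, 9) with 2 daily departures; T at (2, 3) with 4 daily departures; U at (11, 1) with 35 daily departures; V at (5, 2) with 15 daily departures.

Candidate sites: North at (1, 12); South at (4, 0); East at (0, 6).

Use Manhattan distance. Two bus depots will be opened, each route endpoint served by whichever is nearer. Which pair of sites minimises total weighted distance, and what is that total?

{North, South}, total 2185

Evaluate every pair (each demand assigned to the nearer of the two):
  {North, South}: total = 2185
  {South, East}: total = 2887
  {North, East}: total = 3455
Best pair: {North, South} with total 2185.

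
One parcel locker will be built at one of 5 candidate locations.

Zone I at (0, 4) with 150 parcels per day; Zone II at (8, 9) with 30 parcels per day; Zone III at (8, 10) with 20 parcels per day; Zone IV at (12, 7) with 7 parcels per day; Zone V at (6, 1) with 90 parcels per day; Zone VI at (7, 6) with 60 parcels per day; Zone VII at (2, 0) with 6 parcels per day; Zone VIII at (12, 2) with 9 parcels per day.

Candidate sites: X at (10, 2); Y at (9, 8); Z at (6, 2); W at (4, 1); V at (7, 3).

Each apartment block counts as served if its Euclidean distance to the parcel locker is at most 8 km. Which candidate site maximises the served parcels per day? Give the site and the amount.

Coverage radius r = 8 km; a point is covered iff (Δx)²+(Δy)² ≤ 8² = 64.
  X (10, 2): covers {Zone II, Zone IV, Zone V, Zone VI, Zone VIII} → 196
  Y (9, 8): covers {Zone II, Zone III, Zone IV, Zone V, Zone VI, Zone VIII} → 216
  Z (6, 2): covers {Zone I, Zone II, Zone IV, Zone V, Zone VI, Zone VII, Zone VIII} → 352
  W (4, 1): covers {Zone I, Zone V, Zone VI, Zone VII} → 306
  V (7, 3): covers {Zone I, Zone II, Zone III, Zone IV, Zone V, Zone VI, Zone VII, Zone VIII} → 372
Maximum coverage at V: 372 parcels per day.

V, covering 372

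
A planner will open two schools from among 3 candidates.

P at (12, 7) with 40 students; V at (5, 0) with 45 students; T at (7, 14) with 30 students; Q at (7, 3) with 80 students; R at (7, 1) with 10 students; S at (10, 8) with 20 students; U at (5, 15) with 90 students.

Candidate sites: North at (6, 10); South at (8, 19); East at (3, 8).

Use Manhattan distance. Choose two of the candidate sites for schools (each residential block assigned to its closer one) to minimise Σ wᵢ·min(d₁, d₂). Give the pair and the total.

{North, East}, total 2360

Evaluate every pair (each demand assigned to the nearer of the two):
  {North, East}: total = 2360
  {North, South}: total = 2405
  {South, East}: total = 2630
Best pair: {North, East} with total 2360.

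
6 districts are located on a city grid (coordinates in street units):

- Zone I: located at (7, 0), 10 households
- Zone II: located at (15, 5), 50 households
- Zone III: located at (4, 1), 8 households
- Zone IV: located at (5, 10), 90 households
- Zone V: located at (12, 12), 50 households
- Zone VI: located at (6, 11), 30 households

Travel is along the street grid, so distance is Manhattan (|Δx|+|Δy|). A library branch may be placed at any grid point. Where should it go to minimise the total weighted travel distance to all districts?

Manhattan distance separates: Σwᵢ(|x−xᵢ|+|y−yᵢ|) = Σwᵢ|x−xᵢ| + Σwᵢ|y−yᵢ|, so x and y are optimised independently as 1-D weighted medians.
Total weight W = 238; half = 119.
x-coordinate, sorted with cumulative weight:
  x=4 (Zone III, w=8) cum 8
  x=5 (Zone IV, w=90) cum 98
  x=6 (Zone VI, w=30) cum 128  ← median
  x=7 (Zone I, w=10) cum 138
  x=12 (Zone V, w=50) cum 188
  x=15 (Zone II, w=50) cum 238
⇒ x* = 6
y-coordinate, sorted with cumulative weight:
  y=0 (Zone I, w=10) cum 10
  y=1 (Zone III, w=8) cum 18
  y=5 (Zone II, w=50) cum 68
  y=10 (Zone IV, w=90) cum 158  ← median
  y=11 (Zone VI, w=30) cum 188
  y=12 (Zone V, w=50) cum 238
⇒ y* = 10

(6, 10)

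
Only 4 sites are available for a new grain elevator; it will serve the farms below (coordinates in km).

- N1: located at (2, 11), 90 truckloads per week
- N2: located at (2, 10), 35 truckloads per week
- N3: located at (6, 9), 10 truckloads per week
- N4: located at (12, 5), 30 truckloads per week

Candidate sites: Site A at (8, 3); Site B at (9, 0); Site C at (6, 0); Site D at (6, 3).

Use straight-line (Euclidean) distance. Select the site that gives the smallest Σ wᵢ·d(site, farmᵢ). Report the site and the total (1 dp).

Site D, total 1336.9 km

Total weighted distance at each candidate:
  Site A (8, 3): total = 1420.1
  Site B (9, 0): total = 1870.5
  Site C (6, 0): total = 1754.7
  Site D (6, 3): total = 1336.9
Minimum is at Site D with total 1336.9 km.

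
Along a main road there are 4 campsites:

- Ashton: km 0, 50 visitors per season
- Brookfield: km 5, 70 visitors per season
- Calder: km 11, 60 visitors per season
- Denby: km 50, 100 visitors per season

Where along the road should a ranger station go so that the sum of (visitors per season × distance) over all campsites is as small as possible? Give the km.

For a sum of weighted absolute distances on a line, the optimum is the weighted median (not the mean). Total weight W = 280; half-weight = 140.
Sort by position and accumulate weight:
  km 0 (Ashton, w=50) → cum 50
  km 5 (Brookfield, w=70) → cum 120
  km 11 (Calder, w=60) → cum 180  ≥ 140 → median here
  km 50 (Denby, w=100) → cum 280
Optimal location: km 11.

x = 11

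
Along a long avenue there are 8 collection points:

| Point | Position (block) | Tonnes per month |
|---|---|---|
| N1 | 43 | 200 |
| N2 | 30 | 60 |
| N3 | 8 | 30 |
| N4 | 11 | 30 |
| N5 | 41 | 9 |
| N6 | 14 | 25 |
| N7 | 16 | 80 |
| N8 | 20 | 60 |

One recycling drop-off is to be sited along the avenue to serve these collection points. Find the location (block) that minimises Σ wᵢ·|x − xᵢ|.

For a sum of weighted absolute distances on a line, the optimum is the weighted median (not the mean). Total weight W = 494; half-weight = 247.
Sort by position and accumulate weight:
  block 8 (N3, w=30) → cum 30
  block 11 (N4, w=30) → cum 60
  block 14 (N6, w=25) → cum 85
  block 16 (N7, w=80) → cum 165
  block 20 (N8, w=60) → cum 225
  block 30 (N2, w=60) → cum 285  ≥ 247 → median here
  block 41 (N5, w=9) → cum 294
  block 43 (N1, w=200) → cum 494
Optimal location: block 30.

x = 30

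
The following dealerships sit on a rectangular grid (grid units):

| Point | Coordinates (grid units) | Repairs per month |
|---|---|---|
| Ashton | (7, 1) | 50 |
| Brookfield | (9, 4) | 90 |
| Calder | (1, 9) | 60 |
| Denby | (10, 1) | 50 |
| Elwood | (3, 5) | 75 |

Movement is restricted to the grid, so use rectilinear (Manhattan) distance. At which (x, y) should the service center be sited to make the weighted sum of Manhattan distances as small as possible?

(7, 4)

Manhattan distance separates: Σwᵢ(|x−xᵢ|+|y−yᵢ|) = Σwᵢ|x−xᵢ| + Σwᵢ|y−yᵢ|, so x and y are optimised independently as 1-D weighted medians.
Total weight W = 325; half = 162.5.
x-coordinate, sorted with cumulative weight:
  x=1 (Calder, w=60) cum 60
  x=3 (Elwood, w=75) cum 135
  x=7 (Ashton, w=50) cum 185  ← median
  x=9 (Brookfield, w=90) cum 275
  x=10 (Denby, w=50) cum 325
⇒ x* = 7
y-coordinate, sorted with cumulative weight:
  y=1 (Ashton, w=50) cum 50
  y=1 (Denby, w=50) cum 100
  y=4 (Brookfield, w=90) cum 190  ← median
  y=5 (Elwood, w=75) cum 265
  y=9 (Calder, w=60) cum 325
⇒ y* = 4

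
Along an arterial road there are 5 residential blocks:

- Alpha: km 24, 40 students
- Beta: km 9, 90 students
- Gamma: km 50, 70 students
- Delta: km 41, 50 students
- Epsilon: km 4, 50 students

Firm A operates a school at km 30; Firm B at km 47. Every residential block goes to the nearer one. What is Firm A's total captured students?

180

The indifferent point is the midpoint (30+47)/2 = 38.5; residential blocks left of it (closer to Firm A at 30) go to Firm A, those right go to Firm B.
  Epsilon at 4 (w=50) → Firm A
  Beta at 9 (w=90) → Firm A
  Alpha at 24 (w=40) → Firm A
  Delta at 41 (w=50) → Firm B
  Gamma at 50 (w=70) → Firm B
Firm A captures 180; Firm B captures 120.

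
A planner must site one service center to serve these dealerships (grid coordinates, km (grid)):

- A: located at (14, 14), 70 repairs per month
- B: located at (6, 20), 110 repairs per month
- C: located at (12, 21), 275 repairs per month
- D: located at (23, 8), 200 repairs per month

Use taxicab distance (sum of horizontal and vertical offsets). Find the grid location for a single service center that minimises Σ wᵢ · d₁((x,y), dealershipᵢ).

Manhattan distance separates: Σwᵢ(|x−xᵢ|+|y−yᵢ|) = Σwᵢ|x−xᵢ| + Σwᵢ|y−yᵢ|, so x and y are optimised independently as 1-D weighted medians.
Total weight W = 655; half = 327.5.
x-coordinate, sorted with cumulative weight:
  x=6 (B, w=110) cum 110
  x=12 (C, w=275) cum 385  ← median
  x=14 (A, w=70) cum 455
  x=23 (D, w=200) cum 655
⇒ x* = 12
y-coordinate, sorted with cumulative weight:
  y=8 (D, w=200) cum 200
  y=14 (A, w=70) cum 270
  y=20 (B, w=110) cum 380  ← median
  y=21 (C, w=275) cum 655
⇒ y* = 20

(12, 20)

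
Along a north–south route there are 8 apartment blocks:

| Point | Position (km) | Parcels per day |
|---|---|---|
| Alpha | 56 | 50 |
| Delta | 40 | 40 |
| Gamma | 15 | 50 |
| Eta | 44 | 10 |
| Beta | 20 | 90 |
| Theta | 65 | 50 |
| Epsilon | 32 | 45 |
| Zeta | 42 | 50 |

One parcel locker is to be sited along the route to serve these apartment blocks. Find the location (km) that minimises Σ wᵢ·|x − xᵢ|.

For a sum of weighted absolute distances on a line, the optimum is the weighted median (not the mean). Total weight W = 385; half-weight = 192.5.
Sort by position and accumulate weight:
  km 15 (Gamma, w=50) → cum 50
  km 20 (Beta, w=90) → cum 140
  km 32 (Epsilon, w=45) → cum 185
  km 40 (Delta, w=40) → cum 225  ≥ 192.5 → median here
  km 42 (Zeta, w=50) → cum 275
  km 44 (Eta, w=10) → cum 285
  km 56 (Alpha, w=50) → cum 335
  km 65 (Theta, w=50) → cum 385
Optimal location: km 40.

x = 40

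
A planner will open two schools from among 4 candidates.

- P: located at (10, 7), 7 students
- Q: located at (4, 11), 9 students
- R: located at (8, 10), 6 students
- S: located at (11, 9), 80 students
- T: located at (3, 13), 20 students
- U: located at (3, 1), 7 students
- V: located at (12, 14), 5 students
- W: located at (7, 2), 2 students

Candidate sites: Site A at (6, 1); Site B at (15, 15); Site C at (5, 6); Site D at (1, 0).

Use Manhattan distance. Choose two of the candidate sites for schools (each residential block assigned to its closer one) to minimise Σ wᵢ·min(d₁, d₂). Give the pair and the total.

Evaluate every pair (each demand assigned to the nearer of the two):
  {Site B, Site C}: total = 1119
  {Site A, Site C}: total = 1138
  {Site C, Site D}: total = 1146
  {Site A, Site B}: total = 1369
  {Site B, Site D}: total = 1426
  {Site A, Site D}: total = 1704
Best pair: {Site B, Site C} with total 1119.

{Site B, Site C}, total 1119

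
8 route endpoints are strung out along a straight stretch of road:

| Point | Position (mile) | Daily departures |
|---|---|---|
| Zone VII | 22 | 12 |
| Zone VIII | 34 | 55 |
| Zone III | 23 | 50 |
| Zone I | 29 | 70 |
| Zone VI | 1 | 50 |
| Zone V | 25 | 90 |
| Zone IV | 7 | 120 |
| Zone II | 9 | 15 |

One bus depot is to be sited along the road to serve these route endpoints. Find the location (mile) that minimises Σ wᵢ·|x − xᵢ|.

For a sum of weighted absolute distances on a line, the optimum is the weighted median (not the mean). Total weight W = 462; half-weight = 231.
Sort by position and accumulate weight:
  mile 1 (Zone VI, w=50) → cum 50
  mile 7 (Zone IV, w=120) → cum 170
  mile 9 (Zone II, w=15) → cum 185
  mile 22 (Zone VII, w=12) → cum 197
  mile 23 (Zone III, w=50) → cum 247  ≥ 231 → median here
  mile 25 (Zone V, w=90) → cum 337
  mile 29 (Zone I, w=70) → cum 407
  mile 34 (Zone VIII, w=55) → cum 462
Optimal location: mile 23.

x = 23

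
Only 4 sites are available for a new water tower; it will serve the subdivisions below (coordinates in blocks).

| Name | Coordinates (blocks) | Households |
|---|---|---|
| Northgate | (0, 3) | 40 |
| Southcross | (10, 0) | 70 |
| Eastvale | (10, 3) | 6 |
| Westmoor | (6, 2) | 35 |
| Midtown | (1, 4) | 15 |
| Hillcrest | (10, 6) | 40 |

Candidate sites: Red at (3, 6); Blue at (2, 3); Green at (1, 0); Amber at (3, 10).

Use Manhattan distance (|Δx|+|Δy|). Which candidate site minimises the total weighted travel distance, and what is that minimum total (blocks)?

Total weighted distance at each candidate:
  Red (3, 6): total = 1795
  Blue (2, 3): total = 1543
  Green (1, 0): total = 1767
  Amber (3, 10): total = 2619
Minimum is at Blue with total 1543 blocks.

Blue, total 1543 blocks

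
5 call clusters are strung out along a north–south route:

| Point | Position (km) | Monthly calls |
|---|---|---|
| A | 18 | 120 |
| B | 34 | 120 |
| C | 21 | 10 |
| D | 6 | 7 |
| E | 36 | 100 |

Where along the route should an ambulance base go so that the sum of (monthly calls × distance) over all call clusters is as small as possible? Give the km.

x = 34

For a sum of weighted absolute distances on a line, the optimum is the weighted median (not the mean). Total weight W = 357; half-weight = 178.5.
Sort by position and accumulate weight:
  km 6 (D, w=7) → cum 7
  km 18 (A, w=120) → cum 127
  km 21 (C, w=10) → cum 137
  km 34 (B, w=120) → cum 257  ≥ 178.5 → median here
  km 36 (E, w=100) → cum 357
Optimal location: km 34.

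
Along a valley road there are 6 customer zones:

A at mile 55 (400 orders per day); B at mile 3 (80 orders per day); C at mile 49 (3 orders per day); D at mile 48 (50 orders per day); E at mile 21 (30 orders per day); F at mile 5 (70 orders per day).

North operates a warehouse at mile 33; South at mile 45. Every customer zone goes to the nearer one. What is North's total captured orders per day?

180

The indifferent point is the midpoint (33+45)/2 = 39; customer zones left of it (closer to North at 33) go to North, those right go to South.
  B at 3 (w=80) → North
  F at 5 (w=70) → North
  E at 21 (w=30) → North
  D at 48 (w=50) → South
  C at 49 (w=3) → South
  A at 55 (w=400) → South
North captures 180; South captures 453.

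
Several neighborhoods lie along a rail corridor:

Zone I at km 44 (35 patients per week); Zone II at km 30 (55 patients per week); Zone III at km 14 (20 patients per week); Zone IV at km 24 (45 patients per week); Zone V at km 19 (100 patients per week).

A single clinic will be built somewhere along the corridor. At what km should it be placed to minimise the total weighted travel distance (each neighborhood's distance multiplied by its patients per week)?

x = 24

For a sum of weighted absolute distances on a line, the optimum is the weighted median (not the mean). Total weight W = 255; half-weight = 127.5.
Sort by position and accumulate weight:
  km 14 (Zone III, w=20) → cum 20
  km 19 (Zone V, w=100) → cum 120
  km 24 (Zone IV, w=45) → cum 165  ≥ 127.5 → median here
  km 30 (Zone II, w=55) → cum 220
  km 44 (Zone I, w=35) → cum 255
Optimal location: km 24.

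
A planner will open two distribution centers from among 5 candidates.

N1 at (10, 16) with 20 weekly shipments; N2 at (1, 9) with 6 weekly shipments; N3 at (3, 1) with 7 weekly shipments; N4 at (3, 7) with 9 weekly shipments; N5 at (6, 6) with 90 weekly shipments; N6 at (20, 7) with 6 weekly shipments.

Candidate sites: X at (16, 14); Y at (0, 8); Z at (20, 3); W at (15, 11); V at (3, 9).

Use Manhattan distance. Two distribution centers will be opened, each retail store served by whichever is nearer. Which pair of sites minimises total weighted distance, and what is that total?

Evaluate every pair (each demand assigned to the nearer of the two):
  {X, V}: total = 852
  {W, V}: total = 880
  {Z, V}: total = 930
  {Y, V}: total = 1020
  {X, Y}: total = 1064
  {Y, W}: total = 1092
  {Y, Z}: total = 1222
  {Z, W}: total = 1857
  {X, W}: total = 1868
  {X, Z}: total = 2147
Best pair: {X, V} with total 852.

{X, V}, total 852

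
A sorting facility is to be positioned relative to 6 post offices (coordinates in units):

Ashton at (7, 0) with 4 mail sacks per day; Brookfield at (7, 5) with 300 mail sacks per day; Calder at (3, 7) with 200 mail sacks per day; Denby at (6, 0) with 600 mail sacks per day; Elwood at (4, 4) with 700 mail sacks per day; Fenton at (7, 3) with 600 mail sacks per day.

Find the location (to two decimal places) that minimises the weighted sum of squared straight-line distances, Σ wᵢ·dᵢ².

The minimiser of Σwᵢ‖p−pᵢ‖² is the weighted centroid p* = (Σwᵢpᵢ)/(Σwᵢ).
Σwᵢ = 2404.
Σwᵢxᵢ = 4·7 + 300·7 + 200·3 + 600·6 + 700·4 + 600·7 = 13328.
Σwᵢyᵢ = 4·0 + 300·5 + 200·7 + 600·0 + 700·4 + 600·3 = 7500.
x* = 13328/2404 = 5.54, y* = 7500/2404 = 3.12.

(5.54, 3.12)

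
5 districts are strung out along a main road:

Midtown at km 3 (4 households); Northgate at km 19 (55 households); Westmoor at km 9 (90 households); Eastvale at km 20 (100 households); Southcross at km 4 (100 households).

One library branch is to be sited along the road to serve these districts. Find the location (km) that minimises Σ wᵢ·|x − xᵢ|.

For a sum of weighted absolute distances on a line, the optimum is the weighted median (not the mean). Total weight W = 349; half-weight = 174.5.
Sort by position and accumulate weight:
  km 3 (Midtown, w=4) → cum 4
  km 4 (Southcross, w=100) → cum 104
  km 9 (Westmoor, w=90) → cum 194  ≥ 174.5 → median here
  km 19 (Northgate, w=55) → cum 249
  km 20 (Eastvale, w=100) → cum 349
Optimal location: km 9.

x = 9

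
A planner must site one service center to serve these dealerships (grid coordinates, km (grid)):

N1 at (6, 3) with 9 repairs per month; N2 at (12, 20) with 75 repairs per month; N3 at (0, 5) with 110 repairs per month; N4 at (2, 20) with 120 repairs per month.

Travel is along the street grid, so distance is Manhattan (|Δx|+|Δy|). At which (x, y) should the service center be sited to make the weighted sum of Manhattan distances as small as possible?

(2, 20)

Manhattan distance separates: Σwᵢ(|x−xᵢ|+|y−yᵢ|) = Σwᵢ|x−xᵢ| + Σwᵢ|y−yᵢ|, so x and y are optimised independently as 1-D weighted medians.
Total weight W = 314; half = 157.
x-coordinate, sorted with cumulative weight:
  x=0 (N3, w=110) cum 110
  x=2 (N4, w=120) cum 230  ← median
  x=6 (N1, w=9) cum 239
  x=12 (N2, w=75) cum 314
⇒ x* = 2
y-coordinate, sorted with cumulative weight:
  y=3 (N1, w=9) cum 9
  y=5 (N3, w=110) cum 119
  y=20 (N2, w=75) cum 194  ← median
  y=20 (N4, w=120) cum 314
⇒ y* = 20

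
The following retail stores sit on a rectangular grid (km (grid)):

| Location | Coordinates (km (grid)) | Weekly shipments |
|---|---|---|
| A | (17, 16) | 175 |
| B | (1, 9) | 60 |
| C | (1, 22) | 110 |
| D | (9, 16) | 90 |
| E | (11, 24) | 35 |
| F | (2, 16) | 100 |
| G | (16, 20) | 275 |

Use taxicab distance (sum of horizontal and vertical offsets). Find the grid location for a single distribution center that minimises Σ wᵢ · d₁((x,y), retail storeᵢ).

(16, 16)

Manhattan distance separates: Σwᵢ(|x−xᵢ|+|y−yᵢ|) = Σwᵢ|x−xᵢ| + Σwᵢ|y−yᵢ|, so x and y are optimised independently as 1-D weighted medians.
Total weight W = 845; half = 422.5.
x-coordinate, sorted with cumulative weight:
  x=1 (B, w=60) cum 60
  x=1 (C, w=110) cum 170
  x=2 (F, w=100) cum 270
  x=9 (D, w=90) cum 360
  x=11 (E, w=35) cum 395
  x=16 (G, w=275) cum 670  ← median
  x=17 (A, w=175) cum 845
⇒ x* = 16
y-coordinate, sorted with cumulative weight:
  y=9 (B, w=60) cum 60
  y=16 (A, w=175) cum 235
  y=16 (D, w=90) cum 325
  y=16 (F, w=100) cum 425  ← median
  y=20 (G, w=275) cum 700
  y=22 (C, w=110) cum 810
  y=24 (E, w=35) cum 845
⇒ y* = 16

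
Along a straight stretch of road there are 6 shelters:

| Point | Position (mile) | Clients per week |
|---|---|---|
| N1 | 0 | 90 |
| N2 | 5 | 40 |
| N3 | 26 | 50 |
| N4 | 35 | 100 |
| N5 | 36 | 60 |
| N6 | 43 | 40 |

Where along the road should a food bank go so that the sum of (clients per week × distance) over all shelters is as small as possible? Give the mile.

For a sum of weighted absolute distances on a line, the optimum is the weighted median (not the mean). Total weight W = 380; half-weight = 190.
Sort by position and accumulate weight:
  mile 0 (N1, w=90) → cum 90
  mile 5 (N2, w=40) → cum 130
  mile 26 (N3, w=50) → cum 180
  mile 35 (N4, w=100) → cum 280  ≥ 190 → median here
  mile 36 (N5, w=60) → cum 340
  mile 43 (N6, w=40) → cum 380
Optimal location: mile 35.

x = 35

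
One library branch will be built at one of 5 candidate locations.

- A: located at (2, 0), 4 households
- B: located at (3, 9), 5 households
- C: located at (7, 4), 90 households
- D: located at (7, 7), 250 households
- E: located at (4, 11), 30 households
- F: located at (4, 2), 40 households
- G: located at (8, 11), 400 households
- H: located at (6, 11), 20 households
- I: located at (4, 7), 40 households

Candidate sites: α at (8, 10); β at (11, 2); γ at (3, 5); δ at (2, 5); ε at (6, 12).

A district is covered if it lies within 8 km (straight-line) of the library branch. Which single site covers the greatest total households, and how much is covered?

Coverage radius r = 8 km; a point is covered iff (Δx)²+(Δy)² ≤ 8² = 64.
  α (8, 10): covers {B, C, D, E, G, H, I} → 835
  β (11, 2): covers {C, D, F} → 380
  γ (3, 5): covers {A, B, C, D, E, F, G, H, I} → 879
  δ (2, 5): covers {A, B, C, D, E, F, H, I} → 479
  ε (6, 12): covers {B, D, E, G, H, I} → 745
Maximum coverage at γ: 879 households.

γ, covering 879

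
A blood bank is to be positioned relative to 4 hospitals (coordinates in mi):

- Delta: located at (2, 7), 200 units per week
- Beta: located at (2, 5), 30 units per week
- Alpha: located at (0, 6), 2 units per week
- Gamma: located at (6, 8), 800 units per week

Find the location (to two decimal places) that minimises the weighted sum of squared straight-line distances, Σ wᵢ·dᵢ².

The minimiser of Σwᵢ‖p−pᵢ‖² is the weighted centroid p* = (Σwᵢpᵢ)/(Σwᵢ).
Σwᵢ = 1032.
Σwᵢxᵢ = 200·2 + 30·2 + 2·0 + 800·6 = 5260.
Σwᵢyᵢ = 200·7 + 30·5 + 2·6 + 800·8 = 7962.
x* = 5260/1032 = 5.10, y* = 7962/1032 = 7.72.

(5.10, 7.72)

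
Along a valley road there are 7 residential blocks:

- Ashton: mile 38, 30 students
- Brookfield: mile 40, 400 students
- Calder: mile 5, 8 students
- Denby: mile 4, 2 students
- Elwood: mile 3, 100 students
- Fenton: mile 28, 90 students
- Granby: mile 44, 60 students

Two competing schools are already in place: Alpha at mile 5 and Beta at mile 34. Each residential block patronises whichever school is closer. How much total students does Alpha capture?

The indifferent point is the midpoint (5+34)/2 = 19.5; residential blocks left of it (closer to Alpha at 5) go to Alpha, those right go to Beta.
  Elwood at 3 (w=100) → Alpha
  Denby at 4 (w=2) → Alpha
  Calder at 5 (w=8) → Alpha
  Fenton at 28 (w=90) → Beta
  Ashton at 38 (w=30) → Beta
  Brookfield at 40 (w=400) → Beta
  Granby at 44 (w=60) → Beta
Alpha captures 110; Beta captures 580.

110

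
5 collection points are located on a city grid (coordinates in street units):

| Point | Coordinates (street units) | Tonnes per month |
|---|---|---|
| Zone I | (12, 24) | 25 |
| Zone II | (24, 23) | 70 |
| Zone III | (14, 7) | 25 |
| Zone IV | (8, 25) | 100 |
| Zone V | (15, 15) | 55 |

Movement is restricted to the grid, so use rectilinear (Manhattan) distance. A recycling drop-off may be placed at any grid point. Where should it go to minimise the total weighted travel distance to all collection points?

(14, 23)

Manhattan distance separates: Σwᵢ(|x−xᵢ|+|y−yᵢ|) = Σwᵢ|x−xᵢ| + Σwᵢ|y−yᵢ|, so x and y are optimised independently as 1-D weighted medians.
Total weight W = 275; half = 137.5.
x-coordinate, sorted with cumulative weight:
  x=8 (Zone IV, w=100) cum 100
  x=12 (Zone I, w=25) cum 125
  x=14 (Zone III, w=25) cum 150  ← median
  x=15 (Zone V, w=55) cum 205
  x=24 (Zone II, w=70) cum 275
⇒ x* = 14
y-coordinate, sorted with cumulative weight:
  y=7 (Zone III, w=25) cum 25
  y=15 (Zone V, w=55) cum 80
  y=23 (Zone II, w=70) cum 150  ← median
  y=24 (Zone I, w=25) cum 175
  y=25 (Zone IV, w=100) cum 275
⇒ y* = 23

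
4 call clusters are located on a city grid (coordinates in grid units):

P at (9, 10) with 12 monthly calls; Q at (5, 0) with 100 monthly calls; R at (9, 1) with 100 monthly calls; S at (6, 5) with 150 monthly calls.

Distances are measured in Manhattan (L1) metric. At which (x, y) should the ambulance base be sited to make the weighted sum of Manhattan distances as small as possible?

(6, 1)

Manhattan distance separates: Σwᵢ(|x−xᵢ|+|y−yᵢ|) = Σwᵢ|x−xᵢ| + Σwᵢ|y−yᵢ|, so x and y are optimised independently as 1-D weighted medians.
Total weight W = 362; half = 181.
x-coordinate, sorted with cumulative weight:
  x=5 (Q, w=100) cum 100
  x=6 (S, w=150) cum 250  ← median
  x=9 (P, w=12) cum 262
  x=9 (R, w=100) cum 362
⇒ x* = 6
y-coordinate, sorted with cumulative weight:
  y=0 (Q, w=100) cum 100
  y=1 (R, w=100) cum 200  ← median
  y=5 (S, w=150) cum 350
  y=10 (P, w=12) cum 362
⇒ y* = 1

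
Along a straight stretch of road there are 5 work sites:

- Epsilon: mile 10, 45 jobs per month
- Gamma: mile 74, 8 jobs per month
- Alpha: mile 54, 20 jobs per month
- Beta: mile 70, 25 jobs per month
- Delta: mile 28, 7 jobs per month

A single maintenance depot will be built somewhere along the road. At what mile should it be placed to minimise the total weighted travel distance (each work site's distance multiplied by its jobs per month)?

For a sum of weighted absolute distances on a line, the optimum is the weighted median (not the mean). Total weight W = 105; half-weight = 52.5.
Sort by position and accumulate weight:
  mile 10 (Epsilon, w=45) → cum 45
  mile 28 (Delta, w=7) → cum 52
  mile 54 (Alpha, w=20) → cum 72  ≥ 52.5 → median here
  mile 70 (Beta, w=25) → cum 97
  mile 74 (Gamma, w=8) → cum 105
Optimal location: mile 54.

x = 54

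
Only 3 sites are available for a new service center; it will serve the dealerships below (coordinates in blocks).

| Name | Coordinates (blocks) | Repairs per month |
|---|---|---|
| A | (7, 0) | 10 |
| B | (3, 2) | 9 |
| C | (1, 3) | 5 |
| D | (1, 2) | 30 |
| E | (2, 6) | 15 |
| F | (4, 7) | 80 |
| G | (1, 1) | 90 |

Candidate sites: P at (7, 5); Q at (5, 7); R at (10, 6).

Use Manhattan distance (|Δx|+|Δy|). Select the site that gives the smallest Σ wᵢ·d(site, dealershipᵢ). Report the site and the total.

Q, total 1503 blocks

Total weighted distance at each candidate:
  P (7, 5): total = 1813
  Q (5, 7): total = 1503
  R (10, 6): total = 2579
Minimum is at Q with total 1503 blocks.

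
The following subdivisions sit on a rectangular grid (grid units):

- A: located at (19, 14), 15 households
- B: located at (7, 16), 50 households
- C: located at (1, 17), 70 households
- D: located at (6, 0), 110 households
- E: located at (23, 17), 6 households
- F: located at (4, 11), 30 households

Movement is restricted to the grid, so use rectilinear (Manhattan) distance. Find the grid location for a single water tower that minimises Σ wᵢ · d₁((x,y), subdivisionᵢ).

Manhattan distance separates: Σwᵢ(|x−xᵢ|+|y−yᵢ|) = Σwᵢ|x−xᵢ| + Σwᵢ|y−yᵢ|, so x and y are optimised independently as 1-D weighted medians.
Total weight W = 281; half = 140.5.
x-coordinate, sorted with cumulative weight:
  x=1 (C, w=70) cum 70
  x=4 (F, w=30) cum 100
  x=6 (D, w=110) cum 210  ← median
  x=7 (B, w=50) cum 260
  x=19 (A, w=15) cum 275
  x=23 (E, w=6) cum 281
⇒ x* = 6
y-coordinate, sorted with cumulative weight:
  y=0 (D, w=110) cum 110
  y=11 (F, w=30) cum 140
  y=14 (A, w=15) cum 155  ← median
  y=16 (B, w=50) cum 205
  y=17 (C, w=70) cum 275
  y=17 (E, w=6) cum 281
⇒ y* = 14

(6, 14)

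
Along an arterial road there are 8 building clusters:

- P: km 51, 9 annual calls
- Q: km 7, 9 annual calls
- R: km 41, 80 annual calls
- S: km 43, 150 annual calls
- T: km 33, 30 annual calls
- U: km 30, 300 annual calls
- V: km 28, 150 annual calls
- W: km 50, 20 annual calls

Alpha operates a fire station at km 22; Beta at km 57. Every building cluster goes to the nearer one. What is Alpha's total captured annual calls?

489

The indifferent point is the midpoint (22+57)/2 = 39.5; building clusters left of it (closer to Alpha at 22) go to Alpha, those right go to Beta.
  Q at 7 (w=9) → Alpha
  V at 28 (w=150) → Alpha
  U at 30 (w=300) → Alpha
  T at 33 (w=30) → Alpha
  R at 41 (w=80) → Beta
  S at 43 (w=150) → Beta
  W at 50 (w=20) → Beta
  P at 51 (w=9) → Beta
Alpha captures 489; Beta captures 259.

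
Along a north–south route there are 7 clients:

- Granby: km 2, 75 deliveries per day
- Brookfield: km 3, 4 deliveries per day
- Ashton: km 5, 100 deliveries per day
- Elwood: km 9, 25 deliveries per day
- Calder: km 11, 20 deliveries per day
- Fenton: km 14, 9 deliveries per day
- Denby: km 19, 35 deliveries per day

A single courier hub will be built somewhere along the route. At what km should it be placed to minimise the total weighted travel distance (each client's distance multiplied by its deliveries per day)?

For a sum of weighted absolute distances on a line, the optimum is the weighted median (not the mean). Total weight W = 268; half-weight = 134.
Sort by position and accumulate weight:
  km 2 (Granby, w=75) → cum 75
  km 3 (Brookfield, w=4) → cum 79
  km 5 (Ashton, w=100) → cum 179  ≥ 134 → median here
  km 9 (Elwood, w=25) → cum 204
  km 11 (Calder, w=20) → cum 224
  km 14 (Fenton, w=9) → cum 233
  km 19 (Denby, w=35) → cum 268
Optimal location: km 5.

x = 5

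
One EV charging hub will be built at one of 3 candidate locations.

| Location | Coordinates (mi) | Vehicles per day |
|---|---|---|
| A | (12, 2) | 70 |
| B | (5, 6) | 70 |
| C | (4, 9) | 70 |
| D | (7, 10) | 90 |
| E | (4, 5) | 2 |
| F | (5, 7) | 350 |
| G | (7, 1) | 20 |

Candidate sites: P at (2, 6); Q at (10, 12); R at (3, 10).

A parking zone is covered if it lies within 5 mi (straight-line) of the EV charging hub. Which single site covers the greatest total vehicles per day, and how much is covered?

Coverage radius r = 5 mi; a point is covered iff (Δx)²+(Δy)² ≤ 5² = 25.
  P (2, 6): covers {B, C, E, F} → 492
  Q (10, 12): covers {D} → 90
  R (3, 10): covers {B, C, D, F} → 580
Maximum coverage at R: 580 vehicles per day.

R, covering 580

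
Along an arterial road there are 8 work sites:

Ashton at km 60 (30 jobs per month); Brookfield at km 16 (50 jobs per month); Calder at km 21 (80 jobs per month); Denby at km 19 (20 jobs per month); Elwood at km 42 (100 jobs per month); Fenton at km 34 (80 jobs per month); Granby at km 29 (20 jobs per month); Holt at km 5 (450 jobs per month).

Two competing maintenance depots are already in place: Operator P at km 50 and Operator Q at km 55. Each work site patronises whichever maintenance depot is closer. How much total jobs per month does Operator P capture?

800

The indifferent point is the midpoint (50+55)/2 = 52.5; work sites left of it (closer to Operator P at 50) go to Operator P, those right go to Operator Q.
  Holt at 5 (w=450) → Operator P
  Brookfield at 16 (w=50) → Operator P
  Denby at 19 (w=20) → Operator P
  Calder at 21 (w=80) → Operator P
  Granby at 29 (w=20) → Operator P
  Fenton at 34 (w=80) → Operator P
  Elwood at 42 (w=100) → Operator P
  Ashton at 60 (w=30) → Operator Q
Operator P captures 800; Operator Q captures 30.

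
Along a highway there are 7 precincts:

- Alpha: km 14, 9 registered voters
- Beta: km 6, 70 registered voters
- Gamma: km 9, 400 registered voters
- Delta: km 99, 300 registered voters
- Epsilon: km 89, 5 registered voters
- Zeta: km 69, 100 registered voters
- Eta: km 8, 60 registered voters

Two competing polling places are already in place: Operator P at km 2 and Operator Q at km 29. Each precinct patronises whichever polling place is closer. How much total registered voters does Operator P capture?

The indifferent point is the midpoint (2+29)/2 = 15.5; precincts left of it (closer to Operator P at 2) go to Operator P, those right go to Operator Q.
  Beta at 6 (w=70) → Operator P
  Eta at 8 (w=60) → Operator P
  Gamma at 9 (w=400) → Operator P
  Alpha at 14 (w=9) → Operator P
  Zeta at 69 (w=100) → Operator Q
  Epsilon at 89 (w=5) → Operator Q
  Delta at 99 (w=300) → Operator Q
Operator P captures 539; Operator Q captures 405.

539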